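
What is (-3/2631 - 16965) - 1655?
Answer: -16329741/877 ≈ -18620.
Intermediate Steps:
(-3/2631 - 16965) - 1655 = ((1/2631)*(-3) - 16965) - 1655 = (-1/877 - 16965) - 1655 = -14878306/877 - 1655 = -16329741/877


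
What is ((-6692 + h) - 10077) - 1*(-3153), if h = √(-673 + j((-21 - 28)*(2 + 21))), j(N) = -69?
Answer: -13616 + I*√742 ≈ -13616.0 + 27.24*I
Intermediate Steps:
h = I*√742 (h = √(-673 - 69) = √(-742) = I*√742 ≈ 27.24*I)
((-6692 + h) - 10077) - 1*(-3153) = ((-6692 + I*√742) - 10077) - 1*(-3153) = (-16769 + I*√742) + 3153 = -13616 + I*√742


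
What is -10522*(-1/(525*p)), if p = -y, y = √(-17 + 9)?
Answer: 5261*I*√2/1050 ≈ 7.0859*I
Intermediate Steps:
y = 2*I*√2 (y = √(-8) = 2*I*√2 ≈ 2.8284*I)
p = -2*I*√2 ≈ -2.8284*I
-10522*(-1/(525*p)) = -10522*(-I*√2/2100) = -(-5261)*I*√2/1050 = 5261*I*√2/1050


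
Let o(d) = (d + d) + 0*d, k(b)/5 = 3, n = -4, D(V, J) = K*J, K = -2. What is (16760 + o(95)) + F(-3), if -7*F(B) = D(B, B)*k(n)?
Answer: 118560/7 ≈ 16937.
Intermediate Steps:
D(V, J) = -2*J
k(b) = 15 (k(b) = 5*3 = 15)
o(d) = 2*d (o(d) = 2*d + 0 = 2*d)
F(B) = 30*B/7 (F(B) = -(-2*B)*15/7 = -(-30)*B/7 = 30*B/7)
(16760 + o(95)) + F(-3) = (16760 + 2*95) + (30/7)*(-3) = (16760 + 190) - 90/7 = 16950 - 90/7 = 118560/7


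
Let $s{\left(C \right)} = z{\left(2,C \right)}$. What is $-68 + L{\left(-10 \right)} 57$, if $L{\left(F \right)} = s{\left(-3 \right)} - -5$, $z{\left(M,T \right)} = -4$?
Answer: $-11$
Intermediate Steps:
$s{\left(C \right)} = -4$
$L{\left(F \right)} = 1$ ($L{\left(F \right)} = -4 - -5 = -4 + 5 = 1$)
$-68 + L{\left(-10 \right)} 57 = -68 + 1 \cdot 57 = -68 + 57 = -11$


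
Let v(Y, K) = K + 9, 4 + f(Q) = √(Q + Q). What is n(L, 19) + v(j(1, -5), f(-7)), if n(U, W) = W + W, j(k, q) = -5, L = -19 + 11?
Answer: 43 + I*√14 ≈ 43.0 + 3.7417*I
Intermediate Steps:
f(Q) = -4 + √2*√Q (f(Q) = -4 + √(Q + Q) = -4 + √(2*Q) = -4 + √2*√Q)
L = -8
v(Y, K) = 9 + K
n(U, W) = 2*W
n(L, 19) + v(j(1, -5), f(-7)) = 2*19 + (9 + (-4 + √2*√(-7))) = 38 + (9 + (-4 + √2*(I*√7))) = 38 + (9 + (-4 + I*√14)) = 38 + (5 + I*√14) = 43 + I*√14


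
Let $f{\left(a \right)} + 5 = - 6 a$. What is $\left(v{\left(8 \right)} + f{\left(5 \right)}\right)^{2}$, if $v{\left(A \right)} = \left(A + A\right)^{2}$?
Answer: $48841$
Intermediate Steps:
$f{\left(a \right)} = -5 - 6 a$
$v{\left(A \right)} = 4 A^{2}$ ($v{\left(A \right)} = \left(2 A\right)^{2} = 4 A^{2}$)
$\left(v{\left(8 \right)} + f{\left(5 \right)}\right)^{2} = \left(4 \cdot 8^{2} - 35\right)^{2} = \left(4 \cdot 64 - 35\right)^{2} = \left(256 - 35\right)^{2} = 221^{2} = 48841$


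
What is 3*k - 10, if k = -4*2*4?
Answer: -106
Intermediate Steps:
k = -32 (k = -8*4 = -32)
3*k - 10 = 3*(-32) - 10 = -96 - 10 = -106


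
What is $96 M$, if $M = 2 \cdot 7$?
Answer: $1344$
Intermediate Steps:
$M = 14$
$96 M = 96 \cdot 14 = 1344$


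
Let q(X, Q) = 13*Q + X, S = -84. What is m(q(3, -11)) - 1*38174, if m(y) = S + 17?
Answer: -38241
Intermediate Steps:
q(X, Q) = X + 13*Q
m(y) = -67 (m(y) = -84 + 17 = -67)
m(q(3, -11)) - 1*38174 = -67 - 1*38174 = -67 - 38174 = -38241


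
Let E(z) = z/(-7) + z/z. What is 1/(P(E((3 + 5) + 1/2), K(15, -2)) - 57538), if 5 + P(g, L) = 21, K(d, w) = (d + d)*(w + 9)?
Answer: -1/57522 ≈ -1.7385e-5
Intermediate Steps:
E(z) = 1 - z/7 (E(z) = z*(-1/7) + 1 = -z/7 + 1 = 1 - z/7)
K(d, w) = 2*d*(9 + w) (K(d, w) = (2*d)*(9 + w) = 2*d*(9 + w))
P(g, L) = 16 (P(g, L) = -5 + 21 = 16)
1/(P(E((3 + 5) + 1/2), K(15, -2)) - 57538) = 1/(16 - 57538) = 1/(-57522) = -1/57522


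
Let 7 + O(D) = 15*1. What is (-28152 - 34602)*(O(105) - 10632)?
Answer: 666698496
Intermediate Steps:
O(D) = 8 (O(D) = -7 + 15*1 = -7 + 15 = 8)
(-28152 - 34602)*(O(105) - 10632) = (-28152 - 34602)*(8 - 10632) = -62754*(-10624) = 666698496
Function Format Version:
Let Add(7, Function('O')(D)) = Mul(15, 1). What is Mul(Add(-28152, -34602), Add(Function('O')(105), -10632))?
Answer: 666698496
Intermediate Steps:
Function('O')(D) = 8 (Function('O')(D) = Add(-7, Mul(15, 1)) = Add(-7, 15) = 8)
Mul(Add(-28152, -34602), Add(Function('O')(105), -10632)) = Mul(Add(-28152, -34602), Add(8, -10632)) = Mul(-62754, -10624) = 666698496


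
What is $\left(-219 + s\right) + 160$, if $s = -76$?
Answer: $-135$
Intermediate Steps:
$\left(-219 + s\right) + 160 = \left(-219 - 76\right) + 160 = -295 + 160 = -135$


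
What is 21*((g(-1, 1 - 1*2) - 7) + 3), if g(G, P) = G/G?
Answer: -63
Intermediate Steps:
g(G, P) = 1
21*((g(-1, 1 - 1*2) - 7) + 3) = 21*((1 - 7) + 3) = 21*(-6 + 3) = 21*(-3) = -63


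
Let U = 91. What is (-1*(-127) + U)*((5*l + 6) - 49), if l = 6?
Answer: -2834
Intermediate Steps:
(-1*(-127) + U)*((5*l + 6) - 49) = (-1*(-127) + 91)*((5*6 + 6) - 49) = (127 + 91)*((30 + 6) - 49) = 218*(36 - 49) = 218*(-13) = -2834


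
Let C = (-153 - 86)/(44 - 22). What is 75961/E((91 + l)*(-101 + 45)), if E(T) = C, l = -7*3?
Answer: -1671142/239 ≈ -6992.2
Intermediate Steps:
l = -21
C = -239/22 ≈ -10.864
E(T) = -239/22
75961/E((91 + l)*(-101 + 45)) = 75961/(-239/22) = 75961*(-22/239) = -1671142/239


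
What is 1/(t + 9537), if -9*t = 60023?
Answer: 9/25810 ≈ 0.00034870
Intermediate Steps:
t = -60023/9 (t = -1/9*60023 = -60023/9 ≈ -6669.2)
1/(t + 9537) = 1/(-60023/9 + 9537) = 1/(25810/9) = 9/25810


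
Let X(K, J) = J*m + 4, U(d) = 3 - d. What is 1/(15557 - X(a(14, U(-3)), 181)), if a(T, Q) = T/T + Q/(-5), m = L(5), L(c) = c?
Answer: 1/14648 ≈ 6.8269e-5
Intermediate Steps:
m = 5
a(T, Q) = 1 - Q/5 (a(T, Q) = 1 + Q*(-⅕) = 1 - Q/5)
X(K, J) = 4 + 5*J (X(K, J) = J*5 + 4 = 5*J + 4 = 4 + 5*J)
1/(15557 - X(a(14, U(-3)), 181)) = 1/(15557 - (4 + 5*181)) = 1/(15557 - (4 + 905)) = 1/(15557 - 1*909) = 1/(15557 - 909) = 1/14648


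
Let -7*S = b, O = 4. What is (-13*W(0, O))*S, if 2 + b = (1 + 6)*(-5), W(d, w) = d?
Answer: 0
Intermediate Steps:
b = -37 (b = -2 + (1 + 6)*(-5) = -2 + 7*(-5) = -2 - 35 = -37)
S = 37/7 (S = -⅐*(-37) = 37/7 ≈ 5.2857)
(-13*W(0, O))*S = -13*0*(37/7) = 0*(37/7) = 0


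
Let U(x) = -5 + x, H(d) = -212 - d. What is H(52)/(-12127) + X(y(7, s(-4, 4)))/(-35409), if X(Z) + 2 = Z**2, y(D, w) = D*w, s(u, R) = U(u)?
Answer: -38759833/429404943 ≈ -0.090264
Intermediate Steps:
s(u, R) = -5 + u
X(Z) = -2 + Z**2
H(52)/(-12127) + X(y(7, s(-4, 4)))/(-35409) = (-212 - 1*52)/(-12127) + (-2 + (7*(-5 - 4))**2)/(-35409) = (-212 - 52)*(-1/12127) + (-2 + (7*(-9))**2)*(-1/35409) = -264*(-1/12127) + (-2 + (-63)**2)*(-1/35409) = 264/12127 + (-2 + 3969)*(-1/35409) = 264/12127 + 3967*(-1/35409) = 264/12127 - 3967/35409 = -38759833/429404943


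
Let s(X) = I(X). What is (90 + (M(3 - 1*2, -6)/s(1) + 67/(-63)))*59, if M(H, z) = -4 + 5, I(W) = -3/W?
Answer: 329338/63 ≈ 5227.6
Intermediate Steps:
s(X) = -3/X
M(H, z) = 1
(90 + (M(3 - 1*2, -6)/s(1) + 67/(-63)))*59 = (90 + (1/(-3/1) + 67/(-63)))*59 = (90 + (1/(-3*1) + 67*(-1/63)))*59 = (90 + (1/(-3) - 67/63))*59 = (90 + (1*(-⅓) - 67/63))*59 = (90 + (-⅓ - 67/63))*59 = (90 - 88/63)*59 = (5582/63)*59 = 329338/63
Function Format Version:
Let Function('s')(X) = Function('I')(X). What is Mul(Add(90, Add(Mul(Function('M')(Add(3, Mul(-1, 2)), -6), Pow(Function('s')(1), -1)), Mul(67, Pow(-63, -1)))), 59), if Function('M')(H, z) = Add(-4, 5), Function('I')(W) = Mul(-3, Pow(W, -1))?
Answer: Rational(329338, 63) ≈ 5227.6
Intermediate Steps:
Function('s')(X) = Mul(-3, Pow(X, -1))
Function('M')(H, z) = 1
Mul(Add(90, Add(Mul(Function('M')(Add(3, Mul(-1, 2)), -6), Pow(Function('s')(1), -1)), Mul(67, Pow(-63, -1)))), 59) = Mul(Add(90, Add(Mul(1, Pow(Mul(-3, Pow(1, -1)), -1)), Mul(67, Pow(-63, -1)))), 59) = Mul(Add(90, Add(Mul(1, Pow(Mul(-3, 1), -1)), Mul(67, Rational(-1, 63)))), 59) = Mul(Add(90, Add(Mul(1, Pow(-3, -1)), Rational(-67, 63))), 59) = Mul(Add(90, Add(Mul(1, Rational(-1, 3)), Rational(-67, 63))), 59) = Mul(Add(90, Add(Rational(-1, 3), Rational(-67, 63))), 59) = Mul(Add(90, Rational(-88, 63)), 59) = Mul(Rational(5582, 63), 59) = Rational(329338, 63)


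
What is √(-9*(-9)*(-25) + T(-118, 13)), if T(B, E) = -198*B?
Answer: 3*√2371 ≈ 146.08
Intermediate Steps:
√(-9*(-9)*(-25) + T(-118, 13)) = √(-9*(-9)*(-25) - 198*(-118)) = √(81*(-25) + 23364) = √(-2025 + 23364) = √21339 = 3*√2371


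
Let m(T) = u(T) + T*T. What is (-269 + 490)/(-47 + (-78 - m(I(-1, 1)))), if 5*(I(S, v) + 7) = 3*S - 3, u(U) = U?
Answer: -5525/4601 ≈ -1.2008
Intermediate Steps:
I(S, v) = -38/5 + 3*S/5 (I(S, v) = -7 + (3*S - 3)/5 = -7 + (-3 + 3*S)/5 = -7 + (-⅗ + 3*S/5) = -38/5 + 3*S/5)
m(T) = T + T² (m(T) = T + T*T = T + T²)
(-269 + 490)/(-47 + (-78 - m(I(-1, 1)))) = (-269 + 490)/(-47 + (-78 - (-38/5 + (⅗)*(-1))*(1 + (-38/5 + (⅗)*(-1))))) = 221/(-47 + (-78 - (-38/5 - ⅗)*(1 + (-38/5 - ⅗)))) = 221/(-47 + (-78 - (-41)*(1 - 41/5)/5)) = 221/(-47 + (-78 - (-41)*(-36)/(5*5))) = 221/(-47 + (-78 - 1*1476/25)) = 221/(-47 + (-78 - 1476/25)) = 221/(-47 - 3426/25) = 221/(-4601/25) = 221*(-25/4601) = -5525/4601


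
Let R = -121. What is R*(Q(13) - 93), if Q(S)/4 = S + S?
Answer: -1331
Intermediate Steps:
Q(S) = 8*S (Q(S) = 4*(S + S) = 4*(2*S) = 8*S)
R*(Q(13) - 93) = -121*(8*13 - 93) = -121*(104 - 93) = -121*11 = -1331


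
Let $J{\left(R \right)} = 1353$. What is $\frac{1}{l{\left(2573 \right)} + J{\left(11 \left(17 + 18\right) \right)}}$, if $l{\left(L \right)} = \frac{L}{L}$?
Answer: $\frac{1}{1354} \approx 0.00073855$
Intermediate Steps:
$l{\left(L \right)} = 1$
$\frac{1}{l{\left(2573 \right)} + J{\left(11 \left(17 + 18\right) \right)}} = \frac{1}{1 + 1353} = \frac{1}{1354}$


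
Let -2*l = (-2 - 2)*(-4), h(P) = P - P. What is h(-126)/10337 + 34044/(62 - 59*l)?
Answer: 5674/89 ≈ 63.753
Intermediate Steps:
h(P) = 0
l = -8 (l = -(-2 - 2)*(-4)/2 = -(-2)*(-4) = -½*16 = -8)
h(-126)/10337 + 34044/(62 - 59*l) = 0/10337 + 34044/(62 - 59*(-8)) = 0*(1/10337) + 34044/(62 + 472) = 0 + 34044/534 = 0 + 34044*(1/534) = 0 + 5674/89 = 5674/89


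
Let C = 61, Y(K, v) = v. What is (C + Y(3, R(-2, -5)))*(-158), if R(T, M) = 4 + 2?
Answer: -10586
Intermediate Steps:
R(T, M) = 6
(C + Y(3, R(-2, -5)))*(-158) = (61 + 6)*(-158) = 67*(-158) = -10586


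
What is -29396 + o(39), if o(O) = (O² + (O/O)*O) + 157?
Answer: -27679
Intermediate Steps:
o(O) = 157 + O + O² (o(O) = (O² + 1*O) + 157 = (O² + O) + 157 = (O + O²) + 157 = 157 + O + O²)
-29396 + o(39) = -29396 + (157 + 39 + 39²) = -29396 + (157 + 39 + 1521) = -29396 + 1717 = -27679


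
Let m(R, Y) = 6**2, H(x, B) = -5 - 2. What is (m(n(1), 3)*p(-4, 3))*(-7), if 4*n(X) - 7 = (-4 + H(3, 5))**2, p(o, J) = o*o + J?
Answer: -4788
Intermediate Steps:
p(o, J) = J + o**2 (p(o, J) = o**2 + J = J + o**2)
H(x, B) = -7
n(X) = 32 (n(X) = 7/4 + (-4 - 7)**2/4 = 7/4 + (1/4)*(-11)**2 = 7/4 + (1/4)*121 = 7/4 + 121/4 = 32)
m(R, Y) = 36
(m(n(1), 3)*p(-4, 3))*(-7) = (36*(3 + (-4)**2))*(-7) = (36*(3 + 16))*(-7) = (36*19)*(-7) = 684*(-7) = -4788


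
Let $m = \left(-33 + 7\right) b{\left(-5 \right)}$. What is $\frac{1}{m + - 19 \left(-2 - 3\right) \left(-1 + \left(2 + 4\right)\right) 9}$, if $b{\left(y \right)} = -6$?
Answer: $\frac{1}{4431} \approx 0.00022568$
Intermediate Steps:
$m = 156$ ($m = \left(-33 + 7\right) \left(-6\right) = \left(-26\right) \left(-6\right) = 156$)
$\frac{1}{m + - 19 \left(-2 - 3\right) \left(-1 + \left(2 + 4\right)\right) 9} = \frac{1}{156 + - 19 \left(-2 - 3\right) \left(-1 + \left(2 + 4\right)\right) 9} = \frac{1}{156 + - 19 \left(- 5 \left(-1 + 6\right)\right) 9} = \frac{1}{156 + - 19 \left(\left(-5\right) 5\right) 9} = \frac{1}{156 + \left(-19\right) \left(-25\right) 9} = \frac{1}{156 + 475 \cdot 9} = \frac{1}{156 + 4275} = \frac{1}{4431}$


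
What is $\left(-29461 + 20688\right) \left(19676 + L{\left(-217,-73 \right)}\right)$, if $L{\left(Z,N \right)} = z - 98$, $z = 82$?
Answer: $-172477180$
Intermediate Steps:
$L{\left(Z,N \right)} = -16$ ($L{\left(Z,N \right)} = 82 - 98 = -16$)
$\left(-29461 + 20688\right) \left(19676 + L{\left(-217,-73 \right)}\right) = \left(-29461 + 20688\right) \left(19676 - 16\right) = \left(-8773\right) 19660 = -172477180$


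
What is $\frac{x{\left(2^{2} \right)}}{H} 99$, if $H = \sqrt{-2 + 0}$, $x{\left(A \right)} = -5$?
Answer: $\frac{495 i \sqrt{2}}{2} \approx 350.02 i$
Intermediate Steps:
$H = i \sqrt{2}$ ($H = \sqrt{-2} = i \sqrt{2} \approx 1.4142 i$)
$\frac{x{\left(2^{2} \right)}}{H} 99 = - \frac{5}{i \sqrt{2}} \cdot 99 = - 5 \left(- \frac{i \sqrt{2}}{2}\right) 99 = \frac{5 i \sqrt{2}}{2} \cdot 99 = \frac{495 i \sqrt{2}}{2}$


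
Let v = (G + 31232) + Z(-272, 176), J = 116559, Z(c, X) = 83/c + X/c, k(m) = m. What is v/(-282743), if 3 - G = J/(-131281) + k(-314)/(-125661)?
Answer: -140156057491773881/1268712308995913136 ≈ -0.11047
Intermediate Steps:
G = 64096403488/16496901741 (G = 3 - (116559/(-131281) - 314/(-125661)) = 3 - (116559*(-1/131281) - 314*(-1/125661)) = 3 - (-116559/131281 + 314/125661) = 3 - 1*(-14605698265/16496901741) = 3 + 14605698265/16496901741 = 64096403488/16496901741 ≈ 3.8854)
v = 140156057491773881/4487157273552 (v = (64096403488/16496901741 + 31232) + (83 + 176)/(-272) = 515295331578400/16496901741 - 1/272*259 = 515295331578400/16496901741 - 259/272 = 140156057491773881/4487157273552 ≈ 31235.)
v/(-282743) = (140156057491773881/4487157273552)/(-282743) = (140156057491773881/4487157273552)*(-1/282743) = -140156057491773881/1268712308995913136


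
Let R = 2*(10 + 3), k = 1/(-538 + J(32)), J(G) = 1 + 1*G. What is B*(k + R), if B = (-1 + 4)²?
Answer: 118161/505 ≈ 233.98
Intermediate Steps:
J(G) = 1 + G
k = -1/505 (k = 1/(-538 + (1 + 32)) = 1/(-538 + 33) = 1/(-505) = -1/505 ≈ -0.0019802)
R = 26 (R = 2*13 = 26)
B = 9 (B = 3² = 9)
B*(k + R) = 9*(-1/505 + 26) = 9*(13129/505) = 118161/505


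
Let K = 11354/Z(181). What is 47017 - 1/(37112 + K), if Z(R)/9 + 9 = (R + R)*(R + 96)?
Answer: 1574567520874673/33489323474 ≈ 47017.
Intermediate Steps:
Z(R) = -81 + 18*R*(96 + R) (Z(R) = -81 + 9*((R + R)*(R + 96)) = -81 + 9*((2*R)*(96 + R)) = -81 + 9*(2*R*(96 + R)) = -81 + 18*R*(96 + R))
K = 11354/902385 (K = 11354/(-81 + 18*181**2 + 1728*181) = 11354/(-81 + 18*32761 + 312768) = 11354/(-81 + 589698 + 312768) = 11354/902385 ≈ 0.012582)
47017 - 1/(37112 + K) = 47017 - 1/(37112 + 11354/902385) = 47017 - 1/33489323474/902385 = 47017 - 1*902385/33489323474 = 47017 - 902385/33489323474 = 1574567520874673/33489323474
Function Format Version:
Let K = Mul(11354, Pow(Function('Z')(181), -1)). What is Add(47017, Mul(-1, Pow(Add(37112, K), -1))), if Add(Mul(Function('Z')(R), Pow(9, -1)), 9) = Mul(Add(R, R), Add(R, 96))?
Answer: Rational(1574567520874673, 33489323474) ≈ 47017.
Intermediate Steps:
Function('Z')(R) = Add(-81, Mul(18, R, Add(96, R))) (Function('Z')(R) = Add(-81, Mul(9, Mul(Add(R, R), Add(R, 96)))) = Add(-81, Mul(9, Mul(Mul(2, R), Add(96, R)))) = Add(-81, Mul(9, Mul(2, R, Add(96, R)))) = Add(-81, Mul(18, R, Add(96, R))))
K = Rational(11354, 902385) (K = Mul(11354, Pow(Add(-81, Mul(18, Pow(181, 2)), Mul(1728, 181)), -1)) = Mul(11354, Pow(Add(-81, Mul(18, 32761), 312768), -1)) = Mul(11354, Pow(Add(-81, 589698, 312768), -1)) = Mul(11354, Pow(902385, -1)) = Mul(11354, Rational(1, 902385)) = Rational(11354, 902385) ≈ 0.012582)
Add(47017, Mul(-1, Pow(Add(37112, K), -1))) = Add(47017, Mul(-1, Pow(Add(37112, Rational(11354, 902385)), -1))) = Add(47017, Mul(-1, Pow(Rational(33489323474, 902385), -1))) = Add(47017, Mul(-1, Rational(902385, 33489323474))) = Add(47017, Rational(-902385, 33489323474)) = Rational(1574567520874673, 33489323474)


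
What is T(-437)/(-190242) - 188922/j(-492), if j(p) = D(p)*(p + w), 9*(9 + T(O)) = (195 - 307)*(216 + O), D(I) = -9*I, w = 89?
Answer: 99516769/1088089119 ≈ 0.091460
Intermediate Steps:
T(O) = -2697 - 112*O/9 (T(O) = -9 + ((195 - 307)*(216 + O))/9 = -9 + (-112*(216 + O))/9 = -9 + (-24192 - 112*O)/9 = -9 + (-2688 - 112*O/9) = -2697 - 112*O/9)
j(p) = -9*p*(89 + p) (j(p) = (-9*p)*(p + 89) = (-9*p)*(89 + p) = -9*p*(89 + p))
T(-437)/(-190242) - 188922/j(-492) = (-2697 - 112/9*(-437))/(-190242) - 188922*1/(4428*(89 - 492)) = (-2697 + 48944/9)*(-1/190242) - 188922/((-9*(-492)*(-403))) = (24671/9)*(-1/190242) - 188922/(-1784484) = -24671/1712178 - 188922*(-1/1784484) = -24671/1712178 + 31487/297414 = 99516769/1088089119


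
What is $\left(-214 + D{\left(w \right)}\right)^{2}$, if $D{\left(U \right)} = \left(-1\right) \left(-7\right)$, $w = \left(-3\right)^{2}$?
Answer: $42849$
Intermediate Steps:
$w = 9$
$D{\left(U \right)} = 7$
$\left(-214 + D{\left(w \right)}\right)^{2} = \left(-214 + 7\right)^{2} = \left(-207\right)^{2} = 42849$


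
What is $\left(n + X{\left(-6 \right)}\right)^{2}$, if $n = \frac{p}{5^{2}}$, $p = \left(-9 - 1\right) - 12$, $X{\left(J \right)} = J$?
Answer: $\frac{29584}{625} \approx 47.334$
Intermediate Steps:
$p = -22$ ($p = -10 - 12 = -22$)
$n = - \frac{22}{25}$ ($n = - \frac{22}{5^{2}} = - \frac{22}{25} \approx -0.88$)
$\left(n + X{\left(-6 \right)}\right)^{2} = \left(- \frac{22}{25} - 6\right)^{2} = \left(- \frac{172}{25}\right)^{2} = \frac{29584}{625}$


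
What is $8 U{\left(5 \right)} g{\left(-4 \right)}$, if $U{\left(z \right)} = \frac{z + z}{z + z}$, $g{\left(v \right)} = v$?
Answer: $-32$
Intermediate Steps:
$U{\left(z \right)} = 1$ ($U{\left(z \right)} = \frac{2 z}{2 z} = 2 z \frac{1}{2 z} = 1$)
$8 U{\left(5 \right)} g{\left(-4 \right)} = 8 \cdot 1 \left(-4\right) = 8 \left(-4\right) = -32$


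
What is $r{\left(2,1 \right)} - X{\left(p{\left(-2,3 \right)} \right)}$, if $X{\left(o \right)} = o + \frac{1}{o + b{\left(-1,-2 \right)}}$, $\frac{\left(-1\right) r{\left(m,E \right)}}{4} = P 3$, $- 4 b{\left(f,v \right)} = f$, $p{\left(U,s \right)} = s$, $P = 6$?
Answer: $- \frac{979}{13} \approx -75.308$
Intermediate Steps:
$b{\left(f,v \right)} = - \frac{f}{4}$
$r{\left(m,E \right)} = -72$ ($r{\left(m,E \right)} = - 4 \cdot 6 \cdot 3 = \left(-4\right) 18 = -72$)
$X{\left(o \right)} = o + \frac{1}{\frac{1}{4} + o}$ ($X{\left(o \right)} = o + \frac{1}{o - - \frac{1}{4}} = o + \frac{1}{o + \frac{1}{4}} = o + \frac{1}{\frac{1}{4} + o}$)
$r{\left(2,1 \right)} - X{\left(p{\left(-2,3 \right)} \right)} = -72 - \frac{4 + 3 + 4 \cdot 3^{2}}{1 + 4 \cdot 3} = -72 - \frac{4 + 3 + 4 \cdot 9}{1 + 12} = -72 - \frac{4 + 3 + 36}{13} = -72 - \frac{1}{13} \cdot 43 = -72 - \frac{43}{13} = - \frac{979}{13}$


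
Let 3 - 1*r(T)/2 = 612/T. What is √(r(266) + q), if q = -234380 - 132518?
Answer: 8*I*√101406781/133 ≈ 605.72*I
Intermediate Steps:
r(T) = 6 - 1224/T
q = -366898
√(r(266) + q) = √((6 - 1224/266) - 366898) = √((6 - 1224*1/266) - 366898) = √((6 - 612/133) - 366898) = √(186/133 - 366898) = √(-48797248/133) = 8*I*√101406781/133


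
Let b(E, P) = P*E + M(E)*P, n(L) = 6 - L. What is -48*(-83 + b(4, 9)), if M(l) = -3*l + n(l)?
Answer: 6576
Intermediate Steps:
M(l) = 6 - 4*l (M(l) = -3*l + (6 - l) = 6 - 4*l)
b(E, P) = E*P + P*(6 - 4*E) (b(E, P) = P*E + (6 - 4*E)*P = E*P + P*(6 - 4*E))
-48*(-83 + b(4, 9)) = -48*(-83 + 3*9*(2 - 1*4)) = -48*(-83 + 3*9*(2 - 4)) = -48*(-83 + 3*9*(-2)) = -48*(-83 - 54) = -48*(-137) = 6576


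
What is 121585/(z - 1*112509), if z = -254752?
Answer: -121585/367261 ≈ -0.33106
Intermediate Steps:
121585/(z - 1*112509) = 121585/(-254752 - 1*112509) = 121585/(-254752 - 112509) = 121585/(-367261) = 121585*(-1/367261) = -121585/367261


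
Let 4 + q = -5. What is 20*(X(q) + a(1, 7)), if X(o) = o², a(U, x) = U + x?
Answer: 1780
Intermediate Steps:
q = -9 (q = -4 - 5 = -9)
20*(X(q) + a(1, 7)) = 20*((-9)² + (1 + 7)) = 20*(81 + 8) = 20*89 = 1780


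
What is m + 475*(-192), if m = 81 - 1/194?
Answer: -17677087/194 ≈ -91119.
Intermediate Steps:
m = 15713/194 (m = 81 - 1*1/194 = 81 - 1/194 = 15713/194 ≈ 80.995)
m + 475*(-192) = 15713/194 + 475*(-192) = 15713/194 - 91200 = -17677087/194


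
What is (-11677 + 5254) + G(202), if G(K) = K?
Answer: -6221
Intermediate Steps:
(-11677 + 5254) + G(202) = (-11677 + 5254) + 202 = -6423 + 202 = -6221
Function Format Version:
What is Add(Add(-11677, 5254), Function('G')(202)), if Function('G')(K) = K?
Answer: -6221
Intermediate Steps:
Add(Add(-11677, 5254), Function('G')(202)) = Add(Add(-11677, 5254), 202) = Add(-6423, 202) = -6221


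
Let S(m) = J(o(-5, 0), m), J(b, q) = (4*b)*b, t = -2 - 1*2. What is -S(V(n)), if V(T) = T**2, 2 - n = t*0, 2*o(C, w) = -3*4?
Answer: -144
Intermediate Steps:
t = -4 (t = -2 - 2 = -4)
o(C, w) = -6 (o(C, w) = (-3*4)/2 = (1/2)*(-12) = -6)
J(b, q) = 4*b**2
n = 2 (n = 2 - (-4)*0 = 2 - 1*0 = 2 + 0 = 2)
S(m) = 144 (S(m) = 4*(-6)**2 = 4*36 = 144)
-S(V(n)) = -1*144 = -144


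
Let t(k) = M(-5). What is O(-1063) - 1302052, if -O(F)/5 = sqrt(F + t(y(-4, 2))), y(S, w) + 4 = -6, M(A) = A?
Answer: -1302052 - 10*I*sqrt(267) ≈ -1.3021e+6 - 163.4*I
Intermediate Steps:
y(S, w) = -10 (y(S, w) = -4 - 6 = -10)
t(k) = -5
O(F) = -5*sqrt(-5 + F) (O(F) = -5*sqrt(F - 5) = -5*sqrt(-5 + F))
O(-1063) - 1302052 = -5*sqrt(-5 - 1063) - 1302052 = -10*I*sqrt(267) - 1302052 = -1302052 - 10*I*sqrt(267)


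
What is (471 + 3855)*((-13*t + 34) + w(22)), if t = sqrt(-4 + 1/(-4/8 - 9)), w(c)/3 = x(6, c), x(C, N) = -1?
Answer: 134106 - 56238*I*sqrt(1482)/19 ≈ 1.3411e+5 - 1.1395e+5*I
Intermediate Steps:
w(c) = -3 (w(c) = 3*(-1) = -3)
t = I*sqrt(1482)/19 (t = sqrt(-4 + 1/(-4*1/8 - 9)) = sqrt(-4 + 1/(-1/2 - 9)) = sqrt(-4 + 1/(-19/2)) = sqrt(-4 - 2/19) = sqrt(-78/19) = I*sqrt(1482)/19 ≈ 2.0261*I)
(471 + 3855)*((-13*t + 34) + w(22)) = (471 + 3855)*((-13*I*sqrt(1482)/19 + 34) - 3) = 4326*((-13*I*sqrt(1482)/19 + 34) - 3) = 4326*((34 - 13*I*sqrt(1482)/19) - 3) = 4326*(31 - 13*I*sqrt(1482)/19) = 134106 - 56238*I*sqrt(1482)/19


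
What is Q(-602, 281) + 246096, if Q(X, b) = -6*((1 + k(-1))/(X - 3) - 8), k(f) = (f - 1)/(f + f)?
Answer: 148917132/605 ≈ 2.4614e+5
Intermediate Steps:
k(f) = (-1 + f)/(2*f) (k(f) = (-1 + f)/((2*f)) = (-1 + f)*(1/(2*f)) = (-1 + f)/(2*f))
Q(X, b) = 48 - 12/(-3 + X) (Q(X, b) = -6*((1 + (1/2)*(-1 - 1)/(-1))/(X - 3) - 8) = -6*((1 + (1/2)*(-1)*(-2))/(-3 + X) - 8) = -6*((1 + 1)/(-3 + X) - 8) = -6*(2/(-3 + X) - 8) = -6*(-8 + 2/(-3 + X)) = 48 - 12/(-3 + X))
Q(-602, 281) + 246096 = 12*(-13 + 4*(-602))/(-3 - 602) + 246096 = 12*(-13 - 2408)/(-605) + 246096 = 12*(-1/605)*(-2421) + 246096 = 29052/605 + 246096 = 148917132/605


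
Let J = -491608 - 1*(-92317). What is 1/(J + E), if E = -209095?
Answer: -1/608386 ≈ -1.6437e-6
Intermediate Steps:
J = -399291 (J = -491608 + 92317 = -399291)
1/(J + E) = 1/(-399291 - 209095) = 1/(-608386) = -1/608386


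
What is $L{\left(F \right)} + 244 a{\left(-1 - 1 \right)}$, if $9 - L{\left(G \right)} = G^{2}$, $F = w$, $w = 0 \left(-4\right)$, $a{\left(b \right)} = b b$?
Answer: $985$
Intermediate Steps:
$a{\left(b \right)} = b^{2}$
$w = 0$
$F = 0$
$L{\left(G \right)} = 9 - G^{2}$
$L{\left(F \right)} + 244 a{\left(-1 - 1 \right)} = \left(9 - 0^{2}\right) + 244 \left(-1 - 1\right)^{2} = \left(9 - 0\right) + 244 \left(-1 - 1\right)^{2} = \left(9 + 0\right) + 244 \left(-2\right)^{2} = 9 + 244 \cdot 4 = 9 + 976 = 985$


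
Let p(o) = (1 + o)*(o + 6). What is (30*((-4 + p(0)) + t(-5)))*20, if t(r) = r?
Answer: -1800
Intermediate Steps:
p(o) = (1 + o)*(6 + o)
(30*((-4 + p(0)) + t(-5)))*20 = (30*((-4 + (6 + 0**2 + 7*0)) - 5))*20 = (30*((-4 + (6 + 0 + 0)) - 5))*20 = (30*((-4 + 6) - 5))*20 = (30*(2 - 5))*20 = (30*(-3))*20 = -90*20 = -1800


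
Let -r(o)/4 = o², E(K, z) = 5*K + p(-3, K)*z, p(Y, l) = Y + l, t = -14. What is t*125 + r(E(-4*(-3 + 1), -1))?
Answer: -6650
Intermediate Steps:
E(K, z) = 5*K + z*(-3 + K) (E(K, z) = 5*K + (-3 + K)*z = 5*K + z*(-3 + K))
r(o) = -4*o²
t*125 + r(E(-4*(-3 + 1), -1)) = -14*125 - 4*(5*(-4*(-3 + 1)) - (-3 - 4*(-3 + 1)))² = -1750 - 4*(5*(-4*(-2)) - (-3 - 4*(-2)))² = -1750 - 4*(5*8 - (-3 + 8))² = -1750 - 4*(40 - 1*5)² = -1750 - 4*(40 - 5)² = -1750 - 4*35² = -1750 - 4*1225 = -1750 - 4900 = -6650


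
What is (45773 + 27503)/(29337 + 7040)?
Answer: 73276/36377 ≈ 2.0144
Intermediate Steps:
(45773 + 27503)/(29337 + 7040) = 73276/36377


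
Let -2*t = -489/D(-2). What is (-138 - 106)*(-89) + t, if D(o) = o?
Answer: 86375/4 ≈ 21594.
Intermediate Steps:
t = -489/4 (t = -(-489)/(2*(-2)) = -(-489)*(-1)/(2*2) = -1/2*489/2 = -489/4 ≈ -122.25)
(-138 - 106)*(-89) + t = (-138 - 106)*(-89) - 489/4 = -244*(-89) - 489/4 = 21716 - 489/4 = 86375/4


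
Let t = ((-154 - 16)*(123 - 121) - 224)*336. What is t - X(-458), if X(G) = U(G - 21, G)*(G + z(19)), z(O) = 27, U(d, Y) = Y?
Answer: -386902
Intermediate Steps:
X(G) = G*(27 + G) (X(G) = G*(G + 27) = G*(27 + G))
t = -189504 (t = (-170*2 - 224)*336 = (-340 - 224)*336 = -564*336 = -189504)
t - X(-458) = -189504 - (-458)*(27 - 458) = -189504 - (-458)*(-431) = -189504 - 1*197398 = -189504 - 197398 = -386902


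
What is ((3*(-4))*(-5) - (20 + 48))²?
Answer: 64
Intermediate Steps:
((3*(-4))*(-5) - (20 + 48))² = (-12*(-5) - 1*68)² = (60 - 68)² = (-8)² = 64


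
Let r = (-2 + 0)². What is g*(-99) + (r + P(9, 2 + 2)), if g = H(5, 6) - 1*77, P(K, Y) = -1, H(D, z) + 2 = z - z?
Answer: 7824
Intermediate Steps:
H(D, z) = -2 (H(D, z) = -2 + (z - z) = -2 + 0 = -2)
r = 4 (r = (-2)² = 4)
g = -79 (g = -2 - 1*77 = -2 - 77 = -79)
g*(-99) + (r + P(9, 2 + 2)) = -79*(-99) + (4 - 1) = 7821 + 3 = 7824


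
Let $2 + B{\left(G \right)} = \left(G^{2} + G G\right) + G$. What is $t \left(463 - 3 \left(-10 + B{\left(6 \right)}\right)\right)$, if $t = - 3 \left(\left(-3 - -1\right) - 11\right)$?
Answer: $10335$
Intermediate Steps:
$B{\left(G \right)} = -2 + G + 2 G^{2}$ ($B{\left(G \right)} = -2 + \left(\left(G^{2} + G G\right) + G\right) = -2 + \left(\left(G^{2} + G^{2}\right) + G\right) = -2 + \left(2 G^{2} + G\right) = -2 + \left(G + 2 G^{2}\right) = -2 + G + 2 G^{2}$)
$t = 39$ ($t = - 3 \left(\left(-3 + 1\right) - 11\right) = - 3 \left(-2 - 11\right) = \left(-3\right) \left(-13\right) = 39$)
$t \left(463 - 3 \left(-10 + B{\left(6 \right)}\right)\right) = 39 \left(463 - 3 \left(-10 + \left(-2 + 6 + 2 \cdot 6^{2}\right)\right)\right) = 39 \left(463 - 3 \left(-10 + \left(-2 + 6 + 2 \cdot 36\right)\right)\right) = 39 \left(463 - 3 \left(-10 + \left(-2 + 6 + 72\right)\right)\right) = 39 \left(463 - 3 \left(-10 + 76\right)\right) = 39 \left(463 - 198\right) = 39 \cdot 265 = 10335$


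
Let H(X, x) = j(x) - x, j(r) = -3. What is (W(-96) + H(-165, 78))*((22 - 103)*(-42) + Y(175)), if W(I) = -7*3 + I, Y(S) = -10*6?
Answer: -661716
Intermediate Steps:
Y(S) = -60
W(I) = -21 + I
H(X, x) = -3 - x
(W(-96) + H(-165, 78))*((22 - 103)*(-42) + Y(175)) = ((-21 - 96) + (-3 - 1*78))*((22 - 103)*(-42) - 60) = (-117 + (-3 - 78))*(-81*(-42) - 60) = (-117 - 81)*(3402 - 60) = -198*3342 = -661716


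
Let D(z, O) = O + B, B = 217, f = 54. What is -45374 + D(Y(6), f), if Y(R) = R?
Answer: -45103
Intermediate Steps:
D(z, O) = 217 + O (D(z, O) = O + 217 = 217 + O)
-45374 + D(Y(6), f) = -45374 + (217 + 54) = -45374 + 271 = -45103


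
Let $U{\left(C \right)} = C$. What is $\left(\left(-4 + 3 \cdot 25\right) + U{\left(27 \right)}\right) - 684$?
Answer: $-586$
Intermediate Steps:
$\left(\left(-4 + 3 \cdot 25\right) + U{\left(27 \right)}\right) - 684 = \left(\left(-4 + 3 \cdot 25\right) + 27\right) - 684 = \left(\left(-4 + 75\right) + 27\right) - 684 = \left(71 + 27\right) - 684 = 98 - 684 = -586$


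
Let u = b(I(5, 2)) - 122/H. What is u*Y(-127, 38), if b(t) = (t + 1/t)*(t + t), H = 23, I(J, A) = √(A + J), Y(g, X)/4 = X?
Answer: 37392/23 ≈ 1625.7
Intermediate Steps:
Y(g, X) = 4*X
b(t) = 2*t*(t + 1/t) (b(t) = (t + 1/t)*(2*t) = 2*t*(t + 1/t))
u = 246/23 (u = (2 + 2*(√(2 + 5))²) - 122/23 = (2 + 2*(√7)²) - 122/23 = (2 + 2*7) - 1*122/23 = (2 + 14) - 122/23 = 16 - 122/23 = 246/23 ≈ 10.696)
u*Y(-127, 38) = 246*(4*38)/23 = (246/23)*152 = 37392/23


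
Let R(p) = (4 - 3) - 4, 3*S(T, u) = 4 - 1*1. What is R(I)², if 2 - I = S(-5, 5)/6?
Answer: 9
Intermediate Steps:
S(T, u) = 1 (S(T, u) = (4 - 1*1)/3 = (4 - 1)/3 = (⅓)*3 = 1)
I = 11/6 (I = 2 - 1/6 = 2 - 1*⅙ = 2 - ⅙ = 11/6 ≈ 1.8333)
R(p) = -3 (R(p) = 1 - 4 = -3)
R(I)² = (-3)² = 9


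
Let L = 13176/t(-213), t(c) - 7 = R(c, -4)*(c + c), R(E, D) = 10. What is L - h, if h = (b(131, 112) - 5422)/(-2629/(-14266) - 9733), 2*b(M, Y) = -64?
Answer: -720126004572/196840676099 ≈ -3.6584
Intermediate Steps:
b(M, Y) = -32 (b(M, Y) = (½)*(-64) = -32)
t(c) = 7 + 20*c (t(c) = 7 + 10*(c + c) = 7 + 10*(2*c) = 7 + 20*c)
L = -13176/4253 (L = 13176/(7 + 20*(-213)) = 13176/(7 - 4260) = 13176/(-4253) = 13176*(-1/4253) = -13176/4253 ≈ -3.0980)
h = 25935588/46282783 (h = (-32 - 5422)/(-2629/(-14266) - 9733) = -5454/(-2629*(-1/14266) - 9733) = -5454/(2629/14266 - 9733) = -5454/(-138848349/14266) = -5454*(-14266/138848349) = 25935588/46282783 ≈ 0.56037)
L - h = -13176/4253 - 1*25935588/46282783 = -13176/4253 - 25935588/46282783 = -720126004572/196840676099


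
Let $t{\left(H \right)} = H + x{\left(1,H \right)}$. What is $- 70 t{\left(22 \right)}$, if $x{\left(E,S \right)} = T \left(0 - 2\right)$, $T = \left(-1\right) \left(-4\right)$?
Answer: $-980$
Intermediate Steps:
$T = 4$
$x{\left(E,S \right)} = -8$ ($x{\left(E,S \right)} = 4 \left(0 - 2\right) = 4 \left(-2\right) = -8$)
$t{\left(H \right)} = -8 + H$ ($t{\left(H \right)} = H - 8 = -8 + H$)
$- 70 t{\left(22 \right)} = - 70 \left(-8 + 22\right) = \left(-70\right) 14 = -980$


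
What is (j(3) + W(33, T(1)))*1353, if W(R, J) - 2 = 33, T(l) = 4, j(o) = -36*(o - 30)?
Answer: 1362471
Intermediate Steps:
j(o) = 1080 - 36*o (j(o) = -36*(-30 + o) = 1080 - 36*o)
W(R, J) = 35 (W(R, J) = 2 + 33 = 35)
(j(3) + W(33, T(1)))*1353 = ((1080 - 36*3) + 35)*1353 = ((1080 - 108) + 35)*1353 = (972 + 35)*1353 = 1007*1353 = 1362471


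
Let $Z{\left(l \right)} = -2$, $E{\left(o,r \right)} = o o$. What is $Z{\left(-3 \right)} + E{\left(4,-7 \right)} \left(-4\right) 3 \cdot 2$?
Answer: $-386$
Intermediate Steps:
$E{\left(o,r \right)} = o^{2}$
$Z{\left(-3 \right)} + E{\left(4,-7 \right)} \left(-4\right) 3 \cdot 2 = -2 + 4^{2} \left(-4\right) 3 \cdot 2 = -2 + 16 \left(\left(-12\right) 2\right) = -2 + 16 \left(-24\right) = -2 - 384 = -386$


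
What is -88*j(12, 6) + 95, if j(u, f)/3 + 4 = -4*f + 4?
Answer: 6431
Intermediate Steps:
j(u, f) = -12*f (j(u, f) = -12 + 3*(-4*f + 4) = -12 + 3*(4 - 4*f) = -12 + (12 - 12*f) = -12*f)
-88*j(12, 6) + 95 = -(-1056)*6 + 95 = -88*(-72) + 95 = 6336 + 95 = 6431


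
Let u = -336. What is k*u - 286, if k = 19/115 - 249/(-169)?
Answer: -16258666/19435 ≈ -836.57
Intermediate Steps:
k = 31846/19435 (k = 19*(1/115) - 249*(-1/169) = 19/115 + 249/169 = 31846/19435 ≈ 1.6386)
k*u - 286 = (31846/19435)*(-336) - 286 = -10700256/19435 - 286 = -16258666/19435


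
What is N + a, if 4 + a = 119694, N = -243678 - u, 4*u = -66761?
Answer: -429191/4 ≈ -1.0730e+5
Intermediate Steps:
u = -66761/4 (u = (¼)*(-66761) = -66761/4 ≈ -16690.)
N = -907951/4 (N = -243678 - 1*(-66761/4) = -243678 + 66761/4 = -907951/4 ≈ -2.2699e+5)
a = 119690 (a = -4 + 119694 = 119690)
N + a = -907951/4 + 119690 = -429191/4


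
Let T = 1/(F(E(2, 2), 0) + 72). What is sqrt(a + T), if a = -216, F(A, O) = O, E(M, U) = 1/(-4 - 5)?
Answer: I*sqrt(31102)/12 ≈ 14.696*I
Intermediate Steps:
E(M, U) = -1/9 (E(M, U) = 1/(-9) = -1/9)
T = 1/72 (T = 1/(0 + 72) = 1/72 ≈ 0.013889)
sqrt(a + T) = sqrt(-216 + 1/72) = sqrt(-15551/72) = I*sqrt(31102)/12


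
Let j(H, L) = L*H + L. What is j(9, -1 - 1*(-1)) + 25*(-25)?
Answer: -625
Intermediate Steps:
j(H, L) = L + H*L (j(H, L) = H*L + L = L + H*L)
j(9, -1 - 1*(-1)) + 25*(-25) = (-1 - 1*(-1))*(1 + 9) + 25*(-25) = (-1 + 1)*10 - 625 = 0*10 - 625 = 0 - 625 = -625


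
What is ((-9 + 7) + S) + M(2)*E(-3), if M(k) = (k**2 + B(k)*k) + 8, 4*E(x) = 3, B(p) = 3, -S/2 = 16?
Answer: -41/2 ≈ -20.500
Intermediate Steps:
S = -32 (S = -2*16 = -32)
E(x) = 3/4 (E(x) = (1/4)*3 = 3/4)
M(k) = 8 + k**2 + 3*k (M(k) = (k**2 + 3*k) + 8 = 8 + k**2 + 3*k)
((-9 + 7) + S) + M(2)*E(-3) = ((-9 + 7) - 32) + (8 + 2**2 + 3*2)*(3/4) = (-2 - 32) + (8 + 4 + 6)*(3/4) = -34 + 18*(3/4) = -34 + 27/2 = -41/2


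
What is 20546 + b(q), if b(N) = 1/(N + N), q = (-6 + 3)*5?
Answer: 616379/30 ≈ 20546.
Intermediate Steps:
q = -15 (q = -3*5 = -15)
b(N) = 1/(2*N)
20546 + b(q) = 20546 + (½)/(-15) = 20546 + (½)*(-1/15) = 20546 - 1/30 = 616379/30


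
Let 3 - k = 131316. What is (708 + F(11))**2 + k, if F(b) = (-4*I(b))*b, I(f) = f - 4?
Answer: 28687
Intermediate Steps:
I(f) = -4 + f
F(b) = b*(16 - 4*b) (F(b) = (-4*(-4 + b))*b = (16 - 4*b)*b = b*(16 - 4*b))
k = -131313 (k = 3 - 1*131316 = 3 - 131316 = -131313)
(708 + F(11))**2 + k = (708 + 4*11*(4 - 1*11))**2 - 131313 = (708 + 4*11*(4 - 11))**2 - 131313 = (708 + 4*11*(-7))**2 - 131313 = (708 - 308)**2 - 131313 = 400**2 - 131313 = 160000 - 131313 = 28687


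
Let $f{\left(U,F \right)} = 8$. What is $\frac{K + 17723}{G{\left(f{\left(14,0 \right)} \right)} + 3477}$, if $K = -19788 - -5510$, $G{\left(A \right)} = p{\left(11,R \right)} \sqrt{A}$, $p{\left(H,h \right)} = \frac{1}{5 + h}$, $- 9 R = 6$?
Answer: $\frac{674775595}{681043443} - \frac{89570 \sqrt{2}}{681043443} \approx 0.99061$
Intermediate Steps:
$R = - \frac{2}{3}$ ($R = \left(- \frac{1}{9}\right) 6 = - \frac{2}{3} \approx -0.66667$)
$G{\left(A \right)} = \frac{3 \sqrt{A}}{13}$ ($G{\left(A \right)} = \frac{\sqrt{A}}{5 - \frac{2}{3}} = \frac{\sqrt{A}}{\frac{13}{3}} = \frac{3 \sqrt{A}}{13}$)
$K = -14278$ ($K = -19788 + 5510 = -14278$)
$\frac{K + 17723}{G{\left(f{\left(14,0 \right)} \right)} + 3477} = \frac{-14278 + 17723}{\frac{3 \sqrt{8}}{13} + 3477} = \frac{3445}{\frac{3 \cdot 2 \sqrt{2}}{13} + 3477} = \frac{3445}{\frac{6 \sqrt{2}}{13} + 3477} = \frac{3445}{3477 + \frac{6 \sqrt{2}}{13}}$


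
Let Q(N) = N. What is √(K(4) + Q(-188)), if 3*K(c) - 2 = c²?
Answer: I*√182 ≈ 13.491*I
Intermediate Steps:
K(c) = ⅔ + c²/3
√(K(4) + Q(-188)) = √((⅔ + (⅓)*4²) - 188) = √((⅔ + (⅓)*16) - 188) = √((⅔ + 16/3) - 188) = √(6 - 188) = √(-182) = I*√182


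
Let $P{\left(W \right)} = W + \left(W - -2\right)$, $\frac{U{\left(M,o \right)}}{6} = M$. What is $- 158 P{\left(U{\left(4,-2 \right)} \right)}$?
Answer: $-7900$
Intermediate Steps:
$U{\left(M,o \right)} = 6 M$
$P{\left(W \right)} = 2 + 2 W$ ($P{\left(W \right)} = W + \left(W + 2\right) = W + \left(2 + W\right) = 2 + 2 W$)
$- 158 P{\left(U{\left(4,-2 \right)} \right)} = - 158 \left(2 + 2 \cdot 6 \cdot 4\right) = - 158 \left(2 + 2 \cdot 24\right) = - 158 \left(2 + 48\right) = \left(-158\right) 50 = -7900$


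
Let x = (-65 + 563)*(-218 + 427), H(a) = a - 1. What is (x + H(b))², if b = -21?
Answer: 10828483600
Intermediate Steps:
H(a) = -1 + a
x = 104082 (x = 498*209 = 104082)
(x + H(b))² = (104082 + (-1 - 21))² = (104082 - 22)² = 104060² = 10828483600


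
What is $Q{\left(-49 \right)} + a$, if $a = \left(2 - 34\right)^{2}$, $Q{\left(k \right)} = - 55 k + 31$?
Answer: $3750$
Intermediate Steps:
$Q{\left(k \right)} = 31 - 55 k$
$a = 1024$ ($a = \left(-32\right)^{2} = 1024$)
$Q{\left(-49 \right)} + a = \left(31 - -2695\right) + 1024 = \left(31 + 2695\right) + 1024 = 2726 + 1024 = 3750$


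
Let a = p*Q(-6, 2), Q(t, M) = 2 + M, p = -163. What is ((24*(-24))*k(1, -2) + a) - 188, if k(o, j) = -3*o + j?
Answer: 2040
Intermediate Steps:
k(o, j) = j - 3*o
a = -652 (a = -163*(2 + 2) = -163*4 = -652)
((24*(-24))*k(1, -2) + a) - 188 = ((24*(-24))*(-2 - 3*1) - 652) - 188 = (-576*(-2 - 3) - 652) - 188 = (-576*(-5) - 652) - 188 = (2880 - 652) - 188 = 2228 - 188 = 2040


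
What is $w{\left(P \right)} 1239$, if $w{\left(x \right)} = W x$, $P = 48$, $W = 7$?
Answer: $416304$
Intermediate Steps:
$w{\left(x \right)} = 7 x$
$w{\left(P \right)} 1239 = 7 \cdot 48 \cdot 1239 = 336 \cdot 1239 = 416304$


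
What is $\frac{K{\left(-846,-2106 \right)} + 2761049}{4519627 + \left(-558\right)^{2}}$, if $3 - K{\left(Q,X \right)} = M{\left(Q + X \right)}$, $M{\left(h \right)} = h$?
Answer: $\frac{2764004}{4830991} \approx 0.57214$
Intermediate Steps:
$K{\left(Q,X \right)} = 3 - Q - X$ ($K{\left(Q,X \right)} = 3 - \left(Q + X\right) = 3 - Q - X$)
$\frac{K{\left(-846,-2106 \right)} + 2761049}{4519627 + \left(-558\right)^{2}} = \frac{\left(3 - -846 - -2106\right) + 2761049}{4519627 + \left(-558\right)^{2}} = \frac{\left(3 + 846 + 2106\right) + 2761049}{4519627 + 311364} = \frac{2955 + 2761049}{4830991} = 2764004 \cdot \frac{1}{4830991} = \frac{2764004}{4830991}$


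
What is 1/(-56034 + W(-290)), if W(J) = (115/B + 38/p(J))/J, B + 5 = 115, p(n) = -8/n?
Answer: -1595/89381812 ≈ -1.7845e-5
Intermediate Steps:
B = 110 (B = -5 + 115 = 110)
W(J) = (23/22 - 19*J/4)/J (W(J) = (115/110 + 38/((-8/J)))/J = (115*(1/110) + 38*(-J/8))/J = (23/22 - 19*J/4)/J)
1/(-56034 + W(-290)) = 1/(-56034 + (1/44)*(46 - 209*(-290))/(-290)) = 1/(-56034 + (1/44)*(-1/290)*(46 + 60610)) = 1/(-56034 + (1/44)*(-1/290)*60656) = 1/(-56034 - 7582/1595) = 1/(-89381812/1595) = -1595/89381812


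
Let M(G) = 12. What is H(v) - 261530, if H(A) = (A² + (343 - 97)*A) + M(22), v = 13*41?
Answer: 153689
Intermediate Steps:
v = 533
H(A) = 12 + A² + 246*A (H(A) = (A² + (343 - 97)*A) + 12 = (A² + 246*A) + 12 = 12 + A² + 246*A)
H(v) - 261530 = (12 + 533² + 246*533) - 261530 = (12 + 284089 + 131118) - 261530 = 415219 - 261530 = 153689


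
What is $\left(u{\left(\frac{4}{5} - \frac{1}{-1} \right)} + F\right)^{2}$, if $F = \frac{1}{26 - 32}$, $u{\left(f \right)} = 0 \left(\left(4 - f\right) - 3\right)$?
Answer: $\frac{1}{36} \approx 0.027778$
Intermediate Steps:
$u{\left(f \right)} = 0$ ($u{\left(f \right)} = 0 \left(1 - f\right) = 0$)
$F = - \frac{1}{6}$ ($F = \frac{1}{-6} = - \frac{1}{6} \approx -0.16667$)
$\left(u{\left(\frac{4}{5} - \frac{1}{-1} \right)} + F\right)^{2} = \left(0 - \frac{1}{6}\right)^{2} = \left(- \frac{1}{6}\right)^{2} = \frac{1}{36}$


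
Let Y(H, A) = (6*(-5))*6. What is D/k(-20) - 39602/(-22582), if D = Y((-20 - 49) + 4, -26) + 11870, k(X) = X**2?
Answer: 13991219/451640 ≈ 30.979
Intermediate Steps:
Y(H, A) = -180 (Y(H, A) = -30*6 = -180)
D = 11690 (D = -180 + 11870 = 11690)
D/k(-20) - 39602/(-22582) = 11690/((-20)**2) - 39602/(-22582) = 11690/400 - 39602*(-1/22582) = 11690*(1/400) + 19801/11291 = 1169/40 + 19801/11291 = 13991219/451640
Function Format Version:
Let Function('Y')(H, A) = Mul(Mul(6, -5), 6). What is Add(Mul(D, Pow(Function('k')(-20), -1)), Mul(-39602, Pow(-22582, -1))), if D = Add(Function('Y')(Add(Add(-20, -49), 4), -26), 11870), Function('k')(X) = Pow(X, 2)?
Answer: Rational(13991219, 451640) ≈ 30.979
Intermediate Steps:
Function('Y')(H, A) = -180 (Function('Y')(H, A) = Mul(-30, 6) = -180)
D = 11690 (D = Add(-180, 11870) = 11690)
Add(Mul(D, Pow(Function('k')(-20), -1)), Mul(-39602, Pow(-22582, -1))) = Add(Mul(11690, Pow(Pow(-20, 2), -1)), Mul(-39602, Pow(-22582, -1))) = Add(Mul(11690, Pow(400, -1)), Mul(-39602, Rational(-1, 22582))) = Add(Mul(11690, Rational(1, 400)), Rational(19801, 11291)) = Add(Rational(1169, 40), Rational(19801, 11291)) = Rational(13991219, 451640)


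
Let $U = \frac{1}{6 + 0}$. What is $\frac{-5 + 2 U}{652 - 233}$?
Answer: $- \frac{14}{1257} \approx -0.011138$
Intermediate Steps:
$U = \frac{1}{6} \approx 0.16667$
$\frac{-5 + 2 U}{652 - 233} = \frac{-5 + 2 \cdot \frac{1}{6}}{652 - 233} = \frac{-5 + \frac{1}{3}}{419} = \left(- \frac{14}{3}\right) \frac{1}{419} = - \frac{14}{1257}$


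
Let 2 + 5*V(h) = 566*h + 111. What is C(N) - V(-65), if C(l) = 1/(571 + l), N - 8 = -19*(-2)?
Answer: 22632182/3085 ≈ 7336.2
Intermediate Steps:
V(h) = 109/5 + 566*h/5 (V(h) = -⅖ + (566*h + 111)/5 = -⅖ + (111 + 566*h)/5 = -⅖ + (111/5 + 566*h/5) = 109/5 + 566*h/5)
N = 46 (N = 8 - 19*(-2) = 8 + 38 = 46)
C(N) - V(-65) = 1/(571 + 46) - (109/5 + (566/5)*(-65)) = 1/617 - (109/5 - 7358) = 1/617 - 1*(-36681/5) = 1/617 + 36681/5 = 22632182/3085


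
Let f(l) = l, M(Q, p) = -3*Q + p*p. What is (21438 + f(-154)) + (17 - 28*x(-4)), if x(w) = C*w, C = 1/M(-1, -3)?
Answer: 63931/3 ≈ 21310.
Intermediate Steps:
M(Q, p) = p² - 3*Q (M(Q, p) = -3*Q + p² = p² - 3*Q)
C = 1/12 (C = 1/((-3)² - 3*(-1)) = 1/(9 + 3) = 1/12 ≈ 0.083333)
x(w) = w/12
(21438 + f(-154)) + (17 - 28*x(-4)) = (21438 - 154) + (17 - 7*(-4)/3) = 21284 + (17 - 28*(-⅓)) = 21284 + (17 + 28/3) = 21284 + 79/3 = 63931/3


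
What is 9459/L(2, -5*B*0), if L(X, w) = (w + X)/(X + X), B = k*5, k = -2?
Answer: 18918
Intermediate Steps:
B = -10 (B = -2*5 = -10)
L(X, w) = (X + w)/(2*X) (L(X, w) = (X + w)/((2*X)) = (X + w)*(1/(2*X)) = (X + w)/(2*X))
9459/L(2, -5*B*0) = 9459/(((½)*(2 - 5*(-10)*0)/2)) = 9459/(((½)*(½)*(2 + 50*0))) = 9459/(((½)*(½)*(2 + 0))) = 9459/(((½)*(½)*2)) = 9459/(½) = 9459*2 = 18918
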